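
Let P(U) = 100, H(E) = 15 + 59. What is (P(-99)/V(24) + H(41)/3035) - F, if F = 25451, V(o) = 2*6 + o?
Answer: -695117524/27315 ≈ -25448.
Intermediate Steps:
H(E) = 74
V(o) = 12 + o
(P(-99)/V(24) + H(41)/3035) - F = (100/(12 + 24) + 74/3035) - 1*25451 = (100/36 + 74*(1/3035)) - 25451 = (100*(1/36) + 74/3035) - 25451 = (25/9 + 74/3035) - 25451 = 76541/27315 - 25451 = -695117524/27315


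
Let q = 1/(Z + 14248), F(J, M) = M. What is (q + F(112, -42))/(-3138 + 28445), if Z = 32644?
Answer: -1969463/1186695844 ≈ -0.0016596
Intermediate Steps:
q = 1/46892 (q = 1/(32644 + 14248) = 1/46892 ≈ 2.1326e-5)
(q + F(112, -42))/(-3138 + 28445) = (1/46892 - 42)/(-3138 + 28445) = -1969463/46892/25307 = -1969463/46892*1/25307 = -1969463/1186695844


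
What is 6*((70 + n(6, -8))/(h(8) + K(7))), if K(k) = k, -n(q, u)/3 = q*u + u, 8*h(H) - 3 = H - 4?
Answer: 544/3 ≈ 181.33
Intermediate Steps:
h(H) = -⅛ + H/8 (h(H) = 3/8 + (H - 4)/8 = 3/8 + (-4 + H)/8 = 3/8 + (-½ + H/8) = -⅛ + H/8)
n(q, u) = -3*u - 3*q*u (n(q, u) = -3*(q*u + u) = -3*(u + q*u) = -3*u - 3*q*u)
6*((70 + n(6, -8))/(h(8) + K(7))) = 6*((70 - 3*(-8)*(1 + 6))/((-⅛ + (⅛)*8) + 7)) = 6*((70 - 3*(-8)*7)/((-⅛ + 1) + 7)) = 6*((70 + 168)/(7/8 + 7)) = 6*(238/(63/8)) = 6*(238*(8/63)) = 6*(272/9) = 544/3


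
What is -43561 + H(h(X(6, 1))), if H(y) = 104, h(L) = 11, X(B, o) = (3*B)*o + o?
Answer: -43457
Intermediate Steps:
X(B, o) = o + 3*B*o (X(B, o) = 3*B*o + o = o + 3*B*o)
-43561 + H(h(X(6, 1))) = -43561 + 104 = -43457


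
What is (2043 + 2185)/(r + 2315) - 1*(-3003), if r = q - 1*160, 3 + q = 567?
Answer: 8169385/2719 ≈ 3004.6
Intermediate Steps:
q = 564 (q = -3 + 567 = 564)
r = 404 (r = 564 - 1*160 = 564 - 160 = 404)
(2043 + 2185)/(r + 2315) - 1*(-3003) = (2043 + 2185)/(404 + 2315) - 1*(-3003) = 4228/2719 + 3003 = 8169385/2719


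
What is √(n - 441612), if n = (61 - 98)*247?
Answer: 7*I*√9199 ≈ 671.38*I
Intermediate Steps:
n = -9139 (n = -37*247 = -9139)
√(n - 441612) = √(-9139 - 441612) = √(-450751) = 7*I*√9199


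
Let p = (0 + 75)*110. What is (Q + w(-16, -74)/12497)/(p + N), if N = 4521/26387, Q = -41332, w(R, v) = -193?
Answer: -413017477583/82441296839 ≈ -5.0098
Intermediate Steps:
N = 4521/26387 (N = 4521*(1/26387) = 4521/26387 ≈ 0.17133)
p = 8250 (p = 75*110 = 8250)
(Q + w(-16, -74)/12497)/(p + N) = (-41332 - 193/12497)/(8250 + 4521/26387) = (-41332 - 193*1/12497)/(217697271/26387) = (-41332 - 193/12497)*(26387/217697271) = -516526197/12497*26387/217697271 = -413017477583/82441296839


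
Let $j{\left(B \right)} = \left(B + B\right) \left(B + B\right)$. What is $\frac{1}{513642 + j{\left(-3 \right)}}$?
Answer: $\frac{1}{513678} \approx 1.9467 \cdot 10^{-6}$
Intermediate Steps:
$j{\left(B \right)} = 4 B^{2}$ ($j{\left(B \right)} = 2 B 2 B = 4 B^{2}$)
$\frac{1}{513642 + j{\left(-3 \right)}} = \frac{1}{513642 + 4 \left(-3\right)^{2}} = \frac{1}{513642 + 4 \cdot 9} = \frac{1}{513642 + 36} = \frac{1}{513678}$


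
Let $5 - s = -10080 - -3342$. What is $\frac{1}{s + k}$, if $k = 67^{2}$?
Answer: $\frac{1}{11232} \approx 8.9031 \cdot 10^{-5}$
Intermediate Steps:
$s = 6743$ ($s = 5 - \left(-10080 - -3342\right) = 5 - \left(-10080 + 3342\right) = 5 - -6738 = 5 + 6738 = 6743$)
$k = 4489$
$\frac{1}{s + k} = \frac{1}{6743 + 4489} = \frac{1}{11232}$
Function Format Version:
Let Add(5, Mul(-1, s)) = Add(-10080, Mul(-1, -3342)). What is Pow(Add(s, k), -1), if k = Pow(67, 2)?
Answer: Rational(1, 11232) ≈ 8.9031e-5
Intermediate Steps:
s = 6743 (s = Add(5, Mul(-1, Add(-10080, Mul(-1, -3342)))) = Add(5, Mul(-1, Add(-10080, 3342))) = Add(5, Mul(-1, -6738)) = Add(5, 6738) = 6743)
k = 4489
Pow(Add(s, k), -1) = Pow(Add(6743, 4489), -1) = Pow(11232, -1) = Rational(1, 11232)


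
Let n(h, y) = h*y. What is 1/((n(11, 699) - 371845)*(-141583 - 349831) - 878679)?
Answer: 1/178950477905 ≈ 5.5881e-12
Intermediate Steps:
1/((n(11, 699) - 371845)*(-141583 - 349831) - 878679) = 1/((11*699 - 371845)*(-141583 - 349831) - 878679) = 1/((7689 - 371845)*(-491414) - 878679) = 1/(-364156*(-491414) - 878679) = 1/(178951356584 - 878679) = 1/178950477905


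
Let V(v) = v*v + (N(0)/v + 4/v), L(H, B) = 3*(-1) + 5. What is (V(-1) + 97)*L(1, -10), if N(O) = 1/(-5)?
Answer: 942/5 ≈ 188.40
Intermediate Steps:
N(O) = -1/5
L(H, B) = 2 (L(H, B) = -3 + 5 = 2)
V(v) = v**2 + 19/(5*v) (V(v) = v*v + (-1/(5*v) + 4/v) = v**2 + 19/(5*v))
(V(-1) + 97)*L(1, -10) = ((19/5 + (-1)**3)/(-1) + 97)*2 = (-(19/5 - 1) + 97)*2 = (-1*14/5 + 97)*2 = (-14/5 + 97)*2 = (471/5)*2 = 942/5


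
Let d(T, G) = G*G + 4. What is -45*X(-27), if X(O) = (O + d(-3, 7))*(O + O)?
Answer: 63180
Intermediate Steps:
d(T, G) = 4 + G**2 (d(T, G) = G**2 + 4 = 4 + G**2)
X(O) = 2*O*(53 + O) (X(O) = (O + (4 + 7**2))*(O + O) = (O + (4 + 49))*(2*O) = (O + 53)*(2*O) = (53 + O)*(2*O) = 2*O*(53 + O))
-45*X(-27) = -90*(-27)*(53 - 27) = -90*(-27)*26 = -45*(-1404) = 63180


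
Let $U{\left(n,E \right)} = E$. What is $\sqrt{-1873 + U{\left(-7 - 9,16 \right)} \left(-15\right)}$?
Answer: $i \sqrt{2113} \approx 45.967 i$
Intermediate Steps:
$\sqrt{-1873 + U{\left(-7 - 9,16 \right)} \left(-15\right)} = \sqrt{-1873 + 16 \left(-15\right)} = \sqrt{-1873 - 240} = \sqrt{-2113} = i \sqrt{2113}$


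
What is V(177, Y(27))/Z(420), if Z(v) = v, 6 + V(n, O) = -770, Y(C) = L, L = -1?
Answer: -194/105 ≈ -1.8476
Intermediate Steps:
Y(C) = -1
V(n, O) = -776 (V(n, O) = -6 - 770 = -776)
V(177, Y(27))/Z(420) = -776/420 = -776*1/420 = -194/105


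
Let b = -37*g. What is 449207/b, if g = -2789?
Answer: 449207/103193 ≈ 4.3531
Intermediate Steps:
b = 103193 (b = -37*(-2789) = 103193)
449207/b = 449207/103193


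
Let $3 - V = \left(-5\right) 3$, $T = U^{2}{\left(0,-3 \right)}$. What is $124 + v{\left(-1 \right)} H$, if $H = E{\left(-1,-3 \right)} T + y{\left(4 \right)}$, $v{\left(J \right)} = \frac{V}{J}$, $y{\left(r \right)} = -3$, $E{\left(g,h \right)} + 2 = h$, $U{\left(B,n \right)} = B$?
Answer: $178$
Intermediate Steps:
$E{\left(g,h \right)} = -2 + h$
$T = 0$ ($T = 0^{2} = 0$)
$V = 18$ ($V = 3 - \left(-5\right) 3 = 3 - -15 = 3 + 15 = 18$)
$v{\left(J \right)} = \frac{18}{J}$
$H = -3$ ($H = \left(-2 - 3\right) 0 - 3 = \left(-5\right) 0 - 3 = 0 - 3 = -3$)
$124 + v{\left(-1 \right)} H = 124 + \frac{18}{-1} \left(-3\right) = 124 + 18 \left(-1\right) \left(-3\right) = 124 - -54 = 124 + 54 = 178$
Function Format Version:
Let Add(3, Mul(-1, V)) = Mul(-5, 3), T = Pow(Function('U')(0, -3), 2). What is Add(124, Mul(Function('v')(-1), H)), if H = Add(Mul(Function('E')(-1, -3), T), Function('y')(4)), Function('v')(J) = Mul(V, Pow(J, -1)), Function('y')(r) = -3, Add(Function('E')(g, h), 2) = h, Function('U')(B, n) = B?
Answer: 178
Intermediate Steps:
Function('E')(g, h) = Add(-2, h)
T = 0 (T = Pow(0, 2) = 0)
V = 18 (V = Add(3, Mul(-1, Mul(-5, 3))) = Add(3, Mul(-1, -15)) = Add(3, 15) = 18)
Function('v')(J) = Mul(18, Pow(J, -1))
H = -3 (H = Add(Mul(Add(-2, -3), 0), -3) = Add(Mul(-5, 0), -3) = Add(0, -3) = -3)
Add(124, Mul(Function('v')(-1), H)) = Add(124, Mul(Mul(18, Pow(-1, -1)), -3)) = Add(124, Mul(Mul(18, -1), -3)) = Add(124, Mul(-18, -3)) = Add(124, 54) = 178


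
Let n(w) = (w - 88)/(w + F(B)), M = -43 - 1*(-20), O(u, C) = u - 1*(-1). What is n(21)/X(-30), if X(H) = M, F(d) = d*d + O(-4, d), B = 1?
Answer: 67/437 ≈ 0.15332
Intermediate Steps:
O(u, C) = 1 + u (O(u, C) = u + 1 = 1 + u)
M = -23 (M = -43 + 20 = -23)
F(d) = -3 + d² (F(d) = d*d + (1 - 4) = d² - 3 = -3 + d²)
X(H) = -23
n(w) = (-88 + w)/(-2 + w) (n(w) = (w - 88)/(w + (-3 + 1²)) = (-88 + w)/(w + (-3 + 1)) = (-88 + w)/(w - 2) = (-88 + w)/(-2 + w))
n(21)/X(-30) = ((-88 + 21)/(-2 + 21))/(-23) = (-67/19)*(-1/23) = ((1/19)*(-67))*(-1/23) = -67/19*(-1/23) = 67/437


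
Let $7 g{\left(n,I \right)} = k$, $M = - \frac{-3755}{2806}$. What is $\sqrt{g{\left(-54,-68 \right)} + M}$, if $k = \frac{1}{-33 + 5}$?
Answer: $\frac{\sqrt{514321561}}{19642} \approx 1.1546$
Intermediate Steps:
$M = \frac{3755}{2806}$ ($M = - \frac{-3755}{2806} = \left(-1\right) \left(- \frac{3755}{2806}\right) = \frac{3755}{2806} \approx 1.3382$)
$k = - \frac{1}{28}$ ($k = \frac{1}{-28} = - \frac{1}{28} \approx -0.035714$)
$g{\left(n,I \right)} = - \frac{1}{196}$ ($g{\left(n,I \right)} = \frac{1}{7} \left(- \frac{1}{28}\right) = - \frac{1}{196}$)
$\sqrt{g{\left(-54,-68 \right)} + M} = \sqrt{- \frac{1}{196} + \frac{3755}{2806}} = \sqrt{\frac{366587}{274988}} = \frac{\sqrt{514321561}}{19642}$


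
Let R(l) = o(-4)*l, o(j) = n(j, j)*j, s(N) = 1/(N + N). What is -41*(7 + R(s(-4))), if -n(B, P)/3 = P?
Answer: -533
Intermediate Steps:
n(B, P) = -3*P
s(N) = 1/(2*N)
o(j) = -3*j² (o(j) = (-3*j)*j = -3*j²)
R(l) = -48*l (R(l) = (-3*(-4)²)*l = (-3*16)*l = -48*l)
-41*(7 + R(s(-4))) = -41*(7 - 24/(-4)) = -41*(7 - 24*(-1)/4) = -41*(7 - 48*(-⅛)) = -41*(7 + 6) = -41*13 = -533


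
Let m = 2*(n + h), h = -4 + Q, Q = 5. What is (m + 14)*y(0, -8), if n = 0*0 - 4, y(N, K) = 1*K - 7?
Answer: -120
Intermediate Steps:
h = 1 (h = -4 + 5 = 1)
y(N, K) = -7 + K (y(N, K) = K - 7 = -7 + K)
n = -4 (n = 0 - 4 = -4)
m = -6 (m = 2*(-4 + 1) = 2*(-3) = -6)
(m + 14)*y(0, -8) = (-6 + 14)*(-7 - 8) = 8*(-15) = -120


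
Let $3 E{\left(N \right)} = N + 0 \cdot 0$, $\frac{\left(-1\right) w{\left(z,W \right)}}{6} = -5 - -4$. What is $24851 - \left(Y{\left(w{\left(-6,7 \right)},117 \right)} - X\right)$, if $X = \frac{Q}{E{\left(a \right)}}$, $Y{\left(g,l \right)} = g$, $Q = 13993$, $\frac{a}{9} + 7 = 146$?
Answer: $\frac{10374358}{417} \approx 24879.0$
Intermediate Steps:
$a = 1251$ ($a = -63 + 9 \cdot 146 = -63 + 1314 = 1251$)
$w{\left(z,W \right)} = 6$ ($w{\left(z,W \right)} = - 6 \left(-5 - -4\right) = - 6 \left(-5 + 4\right) = \left(-6\right) \left(-1\right) = 6$)
$E{\left(N \right)} = \frac{N}{3}$ ($E{\left(N \right)} = \frac{N + 0 \cdot 0}{3} = \frac{N + 0}{3} = \frac{N}{3}$)
$X = \frac{13993}{417}$ ($X = \frac{13993}{\frac{1}{3} \cdot 1251} = \frac{13993}{417} \approx 33.556$)
$24851 - \left(Y{\left(w{\left(-6,7 \right)},117 \right)} - X\right) = 24851 - \left(6 - \frac{13993}{417}\right) = 24851 - - \frac{11491}{417} = 24851 + \frac{11491}{417} = \frac{10374358}{417}$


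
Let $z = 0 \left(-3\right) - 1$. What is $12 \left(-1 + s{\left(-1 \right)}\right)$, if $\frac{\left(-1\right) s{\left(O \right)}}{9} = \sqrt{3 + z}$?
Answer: $-12 - 108 \sqrt{2} \approx -164.74$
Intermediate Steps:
$z = -1$ ($z = 0 - 1 = -1$)
$s{\left(O \right)} = - 9 \sqrt{2}$ ($s{\left(O \right)} = - 9 \sqrt{3 - 1} = - 9 \sqrt{2}$)
$12 \left(-1 + s{\left(-1 \right)}\right) = 12 \left(-1 - 9 \sqrt{2}\right) = -12 - 108 \sqrt{2}$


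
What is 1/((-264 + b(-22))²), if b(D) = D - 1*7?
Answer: 1/85849 ≈ 1.1648e-5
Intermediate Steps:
b(D) = -7 + D (b(D) = D - 7 = -7 + D)
1/((-264 + b(-22))²) = 1/((-264 + (-7 - 22))²) = 1/((-264 - 29)²) = 1/((-293)²) = 1/85849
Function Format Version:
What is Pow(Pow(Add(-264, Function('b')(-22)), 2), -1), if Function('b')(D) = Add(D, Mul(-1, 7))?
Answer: Rational(1, 85849) ≈ 1.1648e-5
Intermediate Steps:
Function('b')(D) = Add(-7, D) (Function('b')(D) = Add(D, -7) = Add(-7, D))
Pow(Pow(Add(-264, Function('b')(-22)), 2), -1) = Pow(Pow(Add(-264, Add(-7, -22)), 2), -1) = Pow(Pow(Add(-264, -29), 2), -1) = Pow(Pow(-293, 2), -1) = Pow(85849, -1) = Rational(1, 85849)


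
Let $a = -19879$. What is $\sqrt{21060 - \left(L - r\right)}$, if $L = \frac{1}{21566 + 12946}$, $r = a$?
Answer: $\frac{\sqrt{87916453347}}{8628} \approx 34.366$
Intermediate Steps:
$r = -19879$
$L = \frac{1}{34512} \approx 2.8975 \cdot 10^{-5}$
$\sqrt{21060 - \left(L - r\right)} = \sqrt{21060 - \frac{686064049}{34512}} = \sqrt{\frac{40758671}{34512}} = \frac{\sqrt{87916453347}}{8628}$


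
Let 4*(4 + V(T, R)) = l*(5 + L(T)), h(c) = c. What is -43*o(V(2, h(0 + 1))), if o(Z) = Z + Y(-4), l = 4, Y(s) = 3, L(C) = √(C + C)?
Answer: -258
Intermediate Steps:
L(C) = √2*√C (L(C) = √(2*C) = √2*√C)
V(T, R) = 1 + √2*√T (V(T, R) = -4 + (4*(5 + √2*√T))/4 = -4 + (20 + 4*√2*√T)/4 = -4 + (5 + √2*√T) = 1 + √2*√T)
o(Z) = 3 + Z (o(Z) = Z + 3 = 3 + Z)
-43*o(V(2, h(0 + 1))) = -43*(3 + (1 + √2*√2)) = -43*(3 + (1 + 2)) = -43*(3 + 3) = -43*6 = -258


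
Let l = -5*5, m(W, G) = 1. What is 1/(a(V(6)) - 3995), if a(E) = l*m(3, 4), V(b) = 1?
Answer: -1/4020 ≈ -0.00024876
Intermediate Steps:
l = -25
a(E) = -25 (a(E) = -25*1 = -25)
1/(a(V(6)) - 3995) = 1/(-25 - 3995) = 1/(-4020) = -1/4020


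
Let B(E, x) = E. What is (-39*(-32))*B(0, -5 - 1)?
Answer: 0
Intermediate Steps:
(-39*(-32))*B(0, -5 - 1) = -39*(-32)*0 = 1248*0 = 0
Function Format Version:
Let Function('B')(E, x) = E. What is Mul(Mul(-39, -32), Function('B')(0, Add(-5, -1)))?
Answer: 0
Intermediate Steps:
Mul(Mul(-39, -32), Function('B')(0, Add(-5, -1))) = Mul(Mul(-39, -32), 0) = Mul(1248, 0) = 0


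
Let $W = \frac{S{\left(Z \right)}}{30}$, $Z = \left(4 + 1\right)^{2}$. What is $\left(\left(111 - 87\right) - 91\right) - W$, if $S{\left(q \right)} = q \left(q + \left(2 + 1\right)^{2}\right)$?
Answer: $- \frac{286}{3} \approx -95.333$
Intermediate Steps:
$Z = 25$ ($Z = 5^{2} = 25$)
$S{\left(q \right)} = q \left(9 + q\right)$ ($S{\left(q \right)} = q \left(q + 3^{2}\right) = q \left(q + 9\right) = q \left(9 + q\right)$)
$W = \frac{85}{3}$ ($W = \frac{25 \left(9 + 25\right)}{30} = 25 \cdot 34 \cdot \frac{1}{30} = 850 \cdot \frac{1}{30} = \frac{85}{3} \approx 28.333$)
$\left(\left(111 - 87\right) - 91\right) - W = \left(\left(111 - 87\right) - 91\right) - \frac{85}{3} = \left(24 - 91\right) - \frac{85}{3} = -67 - \frac{85}{3} = - \frac{286}{3}$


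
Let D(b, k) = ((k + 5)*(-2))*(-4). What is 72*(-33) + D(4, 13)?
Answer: -2232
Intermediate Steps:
D(b, k) = 40 + 8*k (D(b, k) = ((5 + k)*(-2))*(-4) = (-10 - 2*k)*(-4) = 40 + 8*k)
72*(-33) + D(4, 13) = 72*(-33) + (40 + 8*13) = -2376 + (40 + 104) = -2376 + 144 = -2232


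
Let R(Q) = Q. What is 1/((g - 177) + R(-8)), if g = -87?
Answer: -1/272 ≈ -0.0036765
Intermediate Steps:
1/((g - 177) + R(-8)) = 1/((-87 - 177) - 8) = 1/(-264 - 8) = 1/(-272) = -1/272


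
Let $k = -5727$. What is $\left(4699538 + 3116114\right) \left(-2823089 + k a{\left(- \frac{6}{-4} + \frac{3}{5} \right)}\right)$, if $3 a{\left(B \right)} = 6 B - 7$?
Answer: $- \frac{110739168175844}{5} \approx -2.2148 \cdot 10^{13}$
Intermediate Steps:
$a{\left(B \right)} = - \frac{7}{3} + 2 B$ ($a{\left(B \right)} = \frac{6 B - 7}{3} = \frac{-7 + 6 B}{3} = - \frac{7}{3} + 2 B$)
$\left(4699538 + 3116114\right) \left(-2823089 + k a{\left(- \frac{6}{-4} + \frac{3}{5} \right)}\right) = \left(4699538 + 3116114\right) \left(-2823089 - 5727 \left(- \frac{7}{3} + 2 \left(- \frac{6}{-4} + \frac{3}{5}\right)\right)\right) = 7815652 \left(-2823089 - 5727 \left(- \frac{7}{3} + 2 \left(\left(-6\right) \left(- \frac{1}{4}\right) + 3 \cdot \frac{1}{5}\right)\right)\right) = 7815652 \left(-2823089 - 5727 \left(- \frac{7}{3} + 2 \left(\frac{3}{2} + \frac{3}{5}\right)\right)\right) = 7815652 \left(-2823089 - 5727 \left(- \frac{7}{3} + 2 \cdot \frac{21}{10}\right)\right) = 7815652 \left(-2823089 - 5727 \left(- \frac{7}{3} + \frac{21}{5}\right)\right) = 7815652 \left(-2823089 - \frac{53452}{5}\right) = 7815652 \left(- \frac{14168897}{5}\right) = - \frac{110739168175844}{5}$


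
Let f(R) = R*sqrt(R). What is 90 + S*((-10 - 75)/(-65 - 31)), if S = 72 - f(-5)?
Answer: 615/4 + 425*I*sqrt(5)/96 ≈ 153.75 + 9.8993*I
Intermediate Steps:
f(R) = R**(3/2)
S = 72 + 5*I*sqrt(5) (S = 72 - (-5)**(3/2) = 72 - (-5)*I*sqrt(5) = 72 + 5*I*sqrt(5) ≈ 72.0 + 11.18*I)
90 + S*((-10 - 75)/(-65 - 31)) = 90 + (72 + 5*I*sqrt(5))*((-10 - 75)/(-65 - 31)) = 90 + (72 + 5*I*sqrt(5))*(-85/(-96)) = 90 + (72 + 5*I*sqrt(5))*(-85*(-1/96)) = 90 + (72 + 5*I*sqrt(5))*(85/96) = 90 + (255/4 + 425*I*sqrt(5)/96) = 615/4 + 425*I*sqrt(5)/96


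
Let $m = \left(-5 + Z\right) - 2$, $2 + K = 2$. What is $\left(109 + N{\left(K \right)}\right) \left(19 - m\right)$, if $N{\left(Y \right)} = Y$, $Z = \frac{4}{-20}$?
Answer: $\frac{14279}{5} \approx 2855.8$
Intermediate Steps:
$K = 0$ ($K = -2 + 2 = 0$)
$Z = - \frac{1}{5}$ ($Z = 4 \left(- \frac{1}{20}\right) = - \frac{1}{5} \approx -0.2$)
$m = - \frac{36}{5}$ ($m = \left(-5 - \frac{1}{5}\right) - 2 = - \frac{26}{5} - 2 = - \frac{36}{5} \approx -7.2$)
$\left(109 + N{\left(K \right)}\right) \left(19 - m\right) = \left(109 + 0\right) \left(19 - - \frac{36}{5}\right) = 109 \left(19 + \frac{36}{5}\right) = 109 \cdot \frac{131}{5} = \frac{14279}{5}$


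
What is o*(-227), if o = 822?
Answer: -186594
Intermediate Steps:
o*(-227) = 822*(-227) = -186594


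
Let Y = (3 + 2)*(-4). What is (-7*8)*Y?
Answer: 1120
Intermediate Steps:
Y = -20 (Y = 5*(-4) = -20)
(-7*8)*Y = -7*8*(-20) = -56*(-20) = 1120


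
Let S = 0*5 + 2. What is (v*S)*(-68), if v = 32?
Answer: -4352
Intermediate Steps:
S = 2 (S = 0 + 2 = 2)
(v*S)*(-68) = (32*2)*(-68) = 64*(-68) = -4352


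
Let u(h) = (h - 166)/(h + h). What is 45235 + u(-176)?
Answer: 7961531/176 ≈ 45236.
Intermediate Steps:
u(h) = (-166 + h)/(2*h) (u(h) = (-166 + h)/((2*h)) = (-166 + h)*(1/(2*h)) = (-166 + h)/(2*h))
45235 + u(-176) = 45235 + (1/2)*(-166 - 176)/(-176) = 45235 + (1/2)*(-1/176)*(-342) = 45235 + 171/176 = 7961531/176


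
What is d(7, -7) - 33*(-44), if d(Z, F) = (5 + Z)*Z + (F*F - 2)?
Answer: 1583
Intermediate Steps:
d(Z, F) = -2 + F**2 + Z*(5 + Z) (d(Z, F) = Z*(5 + Z) + (F**2 - 2) = Z*(5 + Z) + (-2 + F**2) = -2 + F**2 + Z*(5 + Z))
d(7, -7) - 33*(-44) = (-2 + (-7)**2 + 7**2 + 5*7) - 33*(-44) = (-2 + 49 + 49 + 35) + 1452 = 131 + 1452 = 1583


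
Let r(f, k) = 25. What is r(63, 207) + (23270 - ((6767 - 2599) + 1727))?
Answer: 17400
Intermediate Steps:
r(63, 207) + (23270 - ((6767 - 2599) + 1727)) = 25 + (23270 - ((6767 - 2599) + 1727)) = 25 + (23270 - (4168 + 1727)) = 25 + (23270 - 1*5895) = 25 + (23270 - 5895) = 25 + 17375 = 17400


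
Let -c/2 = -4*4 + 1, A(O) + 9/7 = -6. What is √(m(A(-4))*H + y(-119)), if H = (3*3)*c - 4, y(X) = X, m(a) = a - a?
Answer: I*√119 ≈ 10.909*I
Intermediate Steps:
A(O) = -51/7 (A(O) = -9/7 - 6 = -51/7)
m(a) = 0
c = 30 (c = -2*(-4*4 + 1) = -2*(-16 + 1) = -2*(-15) = 30)
H = 266 (H = (3*3)*30 - 4 = 9*30 - 4 = 270 - 4 = 266)
√(m(A(-4))*H + y(-119)) = √(0*266 - 119) = √(0 - 119) = √(-119) = I*√119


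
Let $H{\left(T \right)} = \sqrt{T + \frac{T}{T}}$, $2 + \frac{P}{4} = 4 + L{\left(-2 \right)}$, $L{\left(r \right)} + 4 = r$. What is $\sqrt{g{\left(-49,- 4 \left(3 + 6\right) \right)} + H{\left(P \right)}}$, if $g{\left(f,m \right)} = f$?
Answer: $\sqrt{-49 + i \sqrt{15}} \approx 0.27643 + 7.0055 i$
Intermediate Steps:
$L{\left(r \right)} = -4 + r$
$P = -16$ ($P = -8 + 4 \left(4 - 6\right) = -8 + 4 \left(-2\right) = -8 - 8 = -16$)
$H{\left(T \right)} = \sqrt{1 + T}$ ($H{\left(T \right)} = \sqrt{T + 1} = \sqrt{1 + T}$)
$\sqrt{g{\left(-49,- 4 \left(3 + 6\right) \right)} + H{\left(P \right)}} = \sqrt{-49 + \sqrt{1 - 16}} = \sqrt{-49 + \sqrt{-15}} = \sqrt{-49 + i \sqrt{15}}$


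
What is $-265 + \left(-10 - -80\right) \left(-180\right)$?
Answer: $-12865$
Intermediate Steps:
$-265 + \left(-10 - -80\right) \left(-180\right) = -265 + \left(-10 + 80\right) \left(-180\right) = -265 + 70 \left(-180\right) = -265 - 12600 = -12865$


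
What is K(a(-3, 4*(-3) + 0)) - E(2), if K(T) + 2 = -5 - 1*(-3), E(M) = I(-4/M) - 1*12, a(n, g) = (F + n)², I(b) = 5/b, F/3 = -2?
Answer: 21/2 ≈ 10.500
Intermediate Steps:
F = -6 (F = 3*(-2) = -6)
a(n, g) = (-6 + n)²
E(M) = -12 - 5*M/4 (E(M) = 5/((-4/M)) - 1*12 = 5*(-M/4) - 12 = -5*M/4 - 12 = -12 - 5*M/4)
K(T) = -4 (K(T) = -2 + (-5 - 1*(-3)) = -2 + (-5 + 3) = -2 - 2 = -4)
K(a(-3, 4*(-3) + 0)) - E(2) = -4 - (-12 - 5/4*2) = -4 - (-12 - 5/2) = -4 - 1*(-29/2) = -4 + 29/2 = 21/2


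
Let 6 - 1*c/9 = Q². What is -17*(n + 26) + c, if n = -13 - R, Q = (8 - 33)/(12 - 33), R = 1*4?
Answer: -5476/49 ≈ -111.76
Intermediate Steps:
R = 4
Q = 25/21 (Q = -25/(-21) = -25*(-1/21) = 25/21 ≈ 1.1905)
n = -17 (n = -13 - 1*4 = -13 - 4 = -17)
c = 2021/49 (c = 54 - 9*(25/21)² = 54 - 9*625/441 = 54 - 625/49 = 2021/49 ≈ 41.245)
-17*(n + 26) + c = -17*(-17 + 26) + 2021/49 = -17*9 + 2021/49 = -153 + 2021/49 = -5476/49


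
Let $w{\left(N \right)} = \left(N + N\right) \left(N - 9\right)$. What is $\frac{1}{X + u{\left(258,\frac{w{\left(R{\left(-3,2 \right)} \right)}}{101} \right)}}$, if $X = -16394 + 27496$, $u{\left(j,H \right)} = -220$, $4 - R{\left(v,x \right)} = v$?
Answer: $\frac{1}{10882} \approx 9.1895 \cdot 10^{-5}$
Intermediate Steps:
$R{\left(v,x \right)} = 4 - v$
$w{\left(N \right)} = 2 N \left(-9 + N\right)$
$X = 11102$
$\frac{1}{X + u{\left(258,\frac{w{\left(R{\left(-3,2 \right)} \right)}}{101} \right)}} = \frac{1}{11102 - 220} = \frac{1}{10882}$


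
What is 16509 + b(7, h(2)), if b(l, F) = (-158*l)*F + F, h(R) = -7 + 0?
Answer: 24244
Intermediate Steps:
h(R) = -7
b(l, F) = F - 158*F*l (b(l, F) = -158*F*l + F = F - 158*F*l)
16509 + b(7, h(2)) = 16509 - 7*(1 - 158*7) = 16509 - 7*(1 - 1106) = 16509 - 7*(-1105) = 16509 + 7735 = 24244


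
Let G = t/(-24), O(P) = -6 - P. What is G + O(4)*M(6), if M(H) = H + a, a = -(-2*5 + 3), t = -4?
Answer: -779/6 ≈ -129.83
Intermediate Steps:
a = 7 (a = -(-10 + 3) = -1*(-7) = 7)
G = ⅙ (G = -4/(-24) = -4*(-1/24) = ⅙ ≈ 0.16667)
M(H) = 7 + H (M(H) = H + 7 = 7 + H)
G + O(4)*M(6) = ⅙ + (-6 - 1*4)*(7 + 6) = ⅙ + (-6 - 4)*13 = ⅙ - 10*13 = ⅙ - 130 = -779/6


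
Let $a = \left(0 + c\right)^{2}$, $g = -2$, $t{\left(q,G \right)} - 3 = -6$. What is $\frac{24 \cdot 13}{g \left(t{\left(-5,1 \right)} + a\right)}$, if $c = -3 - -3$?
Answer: $52$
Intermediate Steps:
$t{\left(q,G \right)} = -3$ ($t{\left(q,G \right)} = 3 - 6 = -3$)
$c = 0$ ($c = -3 + 3 = 0$)
$a = 0$ ($a = \left(0 + 0\right)^{2} = 0^{2} = 0$)
$\frac{24 \cdot 13}{g \left(t{\left(-5,1 \right)} + a\right)} = \frac{24 \cdot 13}{\left(-2\right) \left(-3 + 0\right)} = \frac{312}{\left(-2\right) \left(-3\right)} = \frac{312}{6} = 312 \cdot \frac{1}{6} = 52$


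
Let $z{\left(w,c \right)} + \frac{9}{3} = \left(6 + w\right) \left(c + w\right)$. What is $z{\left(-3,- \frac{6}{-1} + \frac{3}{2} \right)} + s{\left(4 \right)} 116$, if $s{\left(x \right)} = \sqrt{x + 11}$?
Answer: $\frac{21}{2} + 116 \sqrt{15} \approx 459.77$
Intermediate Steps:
$s{\left(x \right)} = \sqrt{11 + x}$
$z{\left(w,c \right)} = -3 + \left(6 + w\right) \left(c + w\right)$
$z{\left(-3,- \frac{6}{-1} + \frac{3}{2} \right)} + s{\left(4 \right)} 116 = \left(-3 + \left(-3\right)^{2} + 6 \left(- \frac{6}{-1} + \frac{3}{2}\right) + 6 \left(-3\right) + \left(- \frac{6}{-1} + \frac{3}{2}\right) \left(-3\right)\right) + \sqrt{11 + 4} \cdot 116 = \left(-3 + 9 + 6 \left(\left(-6\right) \left(-1\right) + 3 \cdot \frac{1}{2}\right) - 18 + \left(\left(-6\right) \left(-1\right) + 3 \cdot \frac{1}{2}\right) \left(-3\right)\right) + \sqrt{15} \cdot 116 = \left(-3 + 9 + 6 \left(6 + \frac{3}{2}\right) - 18 + \left(6 + \frac{3}{2}\right) \left(-3\right)\right) + 116 \sqrt{15} = \left(-3 + 9 + 6 \cdot \frac{15}{2} - 18 + \frac{15}{2} \left(-3\right)\right) + 116 \sqrt{15} = \left(-3 + 9 + 45 - 18 - \frac{45}{2}\right) + 116 \sqrt{15} = \frac{21}{2} + 116 \sqrt{15}$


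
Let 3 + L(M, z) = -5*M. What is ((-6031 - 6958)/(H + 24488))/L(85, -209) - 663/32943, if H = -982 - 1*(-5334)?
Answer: -2585285711/135544193120 ≈ -0.019073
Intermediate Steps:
H = 4352 (H = -982 + 5334 = 4352)
L(M, z) = -3 - 5*M
((-6031 - 6958)/(H + 24488))/L(85, -209) - 663/32943 = ((-6031 - 6958)/(4352 + 24488))/(-3 - 5*85) - 663/32943 = (-12989/28840)/(-3 - 425) - 663*1/32943 = -12989*1/28840/(-428) - 221/10981 = -12989/28840*(-1/428) - 221/10981 = 12989/12343520 - 221/10981 = -2585285711/135544193120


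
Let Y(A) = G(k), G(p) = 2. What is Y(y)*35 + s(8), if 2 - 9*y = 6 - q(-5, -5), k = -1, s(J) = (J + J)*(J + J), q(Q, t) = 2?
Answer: 326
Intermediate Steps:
s(J) = 4*J**2 (s(J) = (2*J)*(2*J) = 4*J**2)
y = -2/9 (y = 2/9 - (6 - 1*2)/9 = 2/9 - (6 - 2)/9 = 2/9 - 1/9*4 = 2/9 - 4/9 = -2/9 ≈ -0.22222)
Y(A) = 2
Y(y)*35 + s(8) = 2*35 + 4*8**2 = 70 + 4*64 = 70 + 256 = 326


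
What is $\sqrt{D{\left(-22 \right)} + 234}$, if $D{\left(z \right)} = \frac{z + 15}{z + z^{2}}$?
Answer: $\frac{\sqrt{1019238}}{66} \approx 15.297$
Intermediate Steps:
$D{\left(z \right)} = \frac{15 + z}{z + z^{2}}$
$\sqrt{D{\left(-22 \right)} + 234} = \sqrt{\frac{15 - 22}{\left(-22\right) \left(1 - 22\right)} + 234} = \sqrt{\left(- \frac{1}{22}\right) \frac{1}{-21} \left(-7\right) + 234} = \sqrt{\left(- \frac{1}{22}\right) \left(- \frac{1}{21}\right) \left(-7\right) + 234} = \sqrt{- \frac{1}{66} + 234} = \sqrt{\frac{15443}{66}} = \frac{\sqrt{1019238}}{66}$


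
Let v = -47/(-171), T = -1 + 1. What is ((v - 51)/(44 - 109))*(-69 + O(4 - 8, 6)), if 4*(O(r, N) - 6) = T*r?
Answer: -60718/1235 ≈ -49.164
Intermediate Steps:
T = 0
v = 47/171 (v = -47*(-1/171) = 47/171 ≈ 0.27485)
O(r, N) = 6 (O(r, N) = 6 + (0*r)/4 = 6 + (¼)*0 = 6 + 0 = 6)
((v - 51)/(44 - 109))*(-69 + O(4 - 8, 6)) = ((47/171 - 51)/(44 - 109))*(-69 + 6) = -8674/171/(-65)*(-63) = -8674/171*(-1/65)*(-63) = (8674/11115)*(-63) = -60718/1235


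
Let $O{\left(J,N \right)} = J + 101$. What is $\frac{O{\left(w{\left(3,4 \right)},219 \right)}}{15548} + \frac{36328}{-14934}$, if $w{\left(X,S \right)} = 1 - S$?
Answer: $- \frac{7412687}{3055182} \approx -2.4263$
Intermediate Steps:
$O{\left(J,N \right)} = 101 + J$
$\frac{O{\left(w{\left(3,4 \right)},219 \right)}}{15548} + \frac{36328}{-14934} = \frac{101 + \left(1 - 4\right)}{15548} + \frac{36328}{-14934} = \left(101 + \left(1 - 4\right)\right) \frac{1}{15548} + 36328 \left(- \frac{1}{14934}\right) = \left(101 - 3\right) \frac{1}{15548} - \frac{956}{393} = 98 \cdot \frac{1}{15548} - \frac{956}{393} = \frac{49}{7774} - \frac{956}{393} = - \frac{7412687}{3055182}$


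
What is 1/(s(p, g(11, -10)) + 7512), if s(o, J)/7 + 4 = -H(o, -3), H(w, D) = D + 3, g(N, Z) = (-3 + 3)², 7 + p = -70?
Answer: 1/7484 ≈ 0.00013362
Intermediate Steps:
p = -77 (p = -7 - 70 = -77)
g(N, Z) = 0 (g(N, Z) = 0² = 0)
H(w, D) = 3 + D
s(o, J) = -28 (s(o, J) = -28 + 7*(-(3 - 3)) = -28 + 7*(-1*0) = -28 + 7*0 = -28 + 0 = -28)
1/(s(p, g(11, -10)) + 7512) = 1/(-28 + 7512) = 1/7484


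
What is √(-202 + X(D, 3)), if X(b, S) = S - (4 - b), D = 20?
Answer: I*√183 ≈ 13.528*I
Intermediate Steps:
X(b, S) = -4 + S + b (X(b, S) = S + (-4 + b) = -4 + S + b)
√(-202 + X(D, 3)) = √(-202 + (-4 + 3 + 20)) = √(-202 + 19) = √(-183) = I*√183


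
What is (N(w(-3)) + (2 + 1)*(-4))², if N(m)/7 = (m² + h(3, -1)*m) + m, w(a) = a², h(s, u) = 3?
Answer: 651249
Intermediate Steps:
N(m) = 7*m² + 28*m (N(m) = 7*((m² + 3*m) + m) = 7*(m² + 4*m) = 7*m² + 28*m)
(N(w(-3)) + (2 + 1)*(-4))² = (7*(-3)²*(4 + (-3)²) + (2 + 1)*(-4))² = (7*9*(4 + 9) + 3*(-4))² = (7*9*13 - 12)² = (819 - 12)² = 807² = 651249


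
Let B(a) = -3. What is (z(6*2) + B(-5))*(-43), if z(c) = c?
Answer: -387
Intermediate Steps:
(z(6*2) + B(-5))*(-43) = (6*2 - 3)*(-43) = (12 - 3)*(-43) = 9*(-43) = -387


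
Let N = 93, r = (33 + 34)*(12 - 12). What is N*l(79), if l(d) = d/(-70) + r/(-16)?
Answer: -7347/70 ≈ -104.96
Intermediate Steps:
r = 0 (r = 67*0 = 0)
l(d) = -d/70 (l(d) = d/(-70) + 0/(-16) = d*(-1/70) + 0*(-1/16) = -d/70 + 0 = -d/70)
N*l(79) = 93*(-1/70*79) = 93*(-79/70) = -7347/70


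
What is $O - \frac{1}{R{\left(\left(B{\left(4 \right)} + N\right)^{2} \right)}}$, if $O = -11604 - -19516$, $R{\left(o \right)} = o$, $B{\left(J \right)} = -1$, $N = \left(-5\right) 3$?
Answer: $\frac{2025471}{256} \approx 7912.0$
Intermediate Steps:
$N = -15$
$O = 7912$ ($O = -11604 + 19516 = 7912$)
$O - \frac{1}{R{\left(\left(B{\left(4 \right)} + N\right)^{2} \right)}} = 7912 - \frac{1}{\left(-1 - 15\right)^{2}} = 7912 - \frac{1}{\left(-16\right)^{2}} = 7912 - \frac{1}{256} = \frac{2025471}{256}$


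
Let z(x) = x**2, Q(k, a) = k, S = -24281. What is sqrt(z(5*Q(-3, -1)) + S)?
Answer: 2*I*sqrt(6014) ≈ 155.1*I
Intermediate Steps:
sqrt(z(5*Q(-3, -1)) + S) = sqrt((5*(-3))**2 - 24281) = sqrt((-15)**2 - 24281) = sqrt(225 - 24281) = sqrt(-24056) = 2*I*sqrt(6014)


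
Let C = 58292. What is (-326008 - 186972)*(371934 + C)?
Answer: -220697333480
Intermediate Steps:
(-326008 - 186972)*(371934 + C) = (-326008 - 186972)*(371934 + 58292) = -512980*430226 = -220697333480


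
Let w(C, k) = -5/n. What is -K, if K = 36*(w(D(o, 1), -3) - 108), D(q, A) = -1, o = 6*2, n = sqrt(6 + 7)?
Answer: 3888 + 180*sqrt(13)/13 ≈ 3937.9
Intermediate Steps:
n = sqrt(13) ≈ 3.6056
o = 12
w(C, k) = -5*sqrt(13)/13
K = -3888 - 180*sqrt(13)/13 (K = 36*(-5*sqrt(13)/13 - 108) = 36*(-108 - 5*sqrt(13)/13) = -3888 - 180*sqrt(13)/13 ≈ -3937.9)
-K = -(-3888 - 180*sqrt(13)/13) = 3888 + 180*sqrt(13)/13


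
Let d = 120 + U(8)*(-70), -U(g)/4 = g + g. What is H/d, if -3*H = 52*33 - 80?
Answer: -409/3450 ≈ -0.11855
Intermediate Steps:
U(g) = -8*g (U(g) = -4*(g + g) = -8*g)
H = -1636/3 (H = -(52*33 - 80)/3 = -(1716 - 80)/3 = -⅓*1636 = -1636/3 ≈ -545.33)
d = 4600 (d = 120 - 8*8*(-70) = 120 - 64*(-70) = 120 + 4480 = 4600)
H/d = -1636/3/4600 = -1636/3*1/4600 = -409/3450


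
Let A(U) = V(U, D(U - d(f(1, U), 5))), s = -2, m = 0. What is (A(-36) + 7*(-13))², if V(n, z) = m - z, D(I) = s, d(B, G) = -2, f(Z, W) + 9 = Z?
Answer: 7921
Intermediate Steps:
f(Z, W) = -9 + Z
D(I) = -2
V(n, z) = -z (V(n, z) = 0 - z = -z)
A(U) = 2 (A(U) = -1*(-2) = 2)
(A(-36) + 7*(-13))² = (2 + 7*(-13))² = (2 - 91)² = (-89)² = 7921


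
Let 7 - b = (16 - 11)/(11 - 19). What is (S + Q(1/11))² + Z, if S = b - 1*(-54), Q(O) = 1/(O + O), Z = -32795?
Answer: -1810511/64 ≈ -28289.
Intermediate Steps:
Q(O) = 1/(2*O)
b = 61/8 (b = 7 - (16 - 11)/(11 - 19) = 7 - 5/(-8) = 7 - 5*(-1)/8 = 7 - 1*(-5/8) = 7 + 5/8 = 61/8 ≈ 7.6250)
S = 493/8 (S = 61/8 - 1*(-54) = 61/8 + 54 = 493/8 ≈ 61.625)
(S + Q(1/11))² + Z = (493/8 + 1/(2*(1/11)))² - 32795 = (493/8 + (½)*11)² - 32795 = (493/8 + 11/2)² - 32795 = (537/8)² - 32795 = 288369/64 - 32795 = -1810511/64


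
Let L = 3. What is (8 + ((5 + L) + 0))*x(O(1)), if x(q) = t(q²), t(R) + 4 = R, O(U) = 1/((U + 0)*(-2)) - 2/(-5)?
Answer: -1596/25 ≈ -63.840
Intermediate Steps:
O(U) = ⅖ - 1/(2*U) (O(U) = -½/U - 2*(-⅕) = -1/(2*U) + ⅖ = ⅖ - 1/(2*U))
t(R) = -4 + R
x(q) = -4 + q²
(8 + ((5 + L) + 0))*x(O(1)) = (8 + ((5 + 3) + 0))*(-4 + ((⅒)*(-5 + 4*1)/1)²) = (8 + (8 + 0))*(-4 + ((⅒)*1*(-5 + 4))²) = (8 + 8)*(-4 + ((⅒)*1*(-1))²) = 16*(-4 + (-⅒)²) = 16*(-4 + 1/100) = 16*(-399/100) = -1596/25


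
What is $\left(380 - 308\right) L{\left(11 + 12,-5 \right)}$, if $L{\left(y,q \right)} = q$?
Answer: $-360$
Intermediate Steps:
$\left(380 - 308\right) L{\left(11 + 12,-5 \right)} = \left(380 - 308\right) \left(-5\right) = 72 \left(-5\right) = -360$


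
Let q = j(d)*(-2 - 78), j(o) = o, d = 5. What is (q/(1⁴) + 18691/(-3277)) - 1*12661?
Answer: -42819588/3277 ≈ -13067.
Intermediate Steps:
q = -400 (q = 5*(-2 - 78) = 5*(-80) = -400)
(q/(1⁴) + 18691/(-3277)) - 1*12661 = (-400/(1⁴) + 18691/(-3277)) - 1*12661 = (-400/1 + 18691*(-1/3277)) - 12661 = (-400*1 - 18691/3277) - 12661 = (-400 - 18691/3277) - 12661 = -1329491/3277 - 12661 = -42819588/3277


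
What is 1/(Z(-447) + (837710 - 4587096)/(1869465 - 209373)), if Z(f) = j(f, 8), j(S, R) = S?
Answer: -830046/372905255 ≈ -0.0022259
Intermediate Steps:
Z(f) = f
1/(Z(-447) + (837710 - 4587096)/(1869465 - 209373)) = 1/(-447 + (837710 - 4587096)/(1869465 - 209373)) = 1/(-447 - 3749386/1660092) = 1/(-447 - 3749386*1/1660092) = 1/(-447 - 1874693/830046) = 1/(-372905255/830046) = -830046/372905255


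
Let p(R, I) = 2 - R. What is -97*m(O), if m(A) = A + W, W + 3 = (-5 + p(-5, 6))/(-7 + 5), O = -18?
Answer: 2134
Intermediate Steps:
W = -4 (W = -3 + (-5 + (2 - 1*(-5)))/(-7 + 5) = -3 + (-5 + (2 + 5))/(-2) = -3 + (-5 + 7)*(-½) = -3 + 2*(-½) = -3 - 1 = -4)
m(A) = -4 + A (m(A) = A - 4 = -4 + A)
-97*m(O) = -97*(-4 - 18) = -97*(-22) = 2134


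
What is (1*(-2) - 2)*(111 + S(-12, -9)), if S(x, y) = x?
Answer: -396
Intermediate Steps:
(1*(-2) - 2)*(111 + S(-12, -9)) = (1*(-2) - 2)*(111 - 12) = (-2 - 2)*99 = -4*99 = -396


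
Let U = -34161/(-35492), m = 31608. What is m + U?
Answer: 1121865297/35492 ≈ 31609.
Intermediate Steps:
U = 34161/35492 (U = -34161*(-1/35492) = 34161/35492 ≈ 0.96250)
m + U = 31608 + 34161/35492 = 1121865297/35492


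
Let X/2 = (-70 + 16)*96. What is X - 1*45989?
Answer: -56357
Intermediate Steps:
X = -10368 (X = 2*((-70 + 16)*96) = 2*(-54*96) = 2*(-5184) = -10368)
X - 1*45989 = -10368 - 1*45989 = -10368 - 45989 = -56357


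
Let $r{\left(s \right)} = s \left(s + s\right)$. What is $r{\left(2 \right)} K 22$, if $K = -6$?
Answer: $-1056$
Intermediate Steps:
$r{\left(s \right)} = 2 s^{2}$ ($r{\left(s \right)} = s 2 s = 2 s^{2}$)
$r{\left(2 \right)} K 22 = 2 \cdot 2^{2} \left(-6\right) 22 = 2 \cdot 4 \left(-6\right) 22 = 8 \left(-6\right) 22 = \left(-48\right) 22 = -1056$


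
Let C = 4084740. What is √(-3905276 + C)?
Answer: 2*√44866 ≈ 423.63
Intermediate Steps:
√(-3905276 + C) = √(-3905276 + 4084740) = √179464 = 2*√44866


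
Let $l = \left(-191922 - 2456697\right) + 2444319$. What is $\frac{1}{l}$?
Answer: $- \frac{1}{204300} \approx -4.8948 \cdot 10^{-6}$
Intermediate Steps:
$l = -204300$ ($l = \left(-191922 - 2456697\right) + 2444319 = -2648619 + 2444319 = -204300$)
$\frac{1}{l} = \frac{1}{-204300} = - \frac{1}{204300}$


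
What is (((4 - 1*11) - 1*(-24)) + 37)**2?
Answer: 2916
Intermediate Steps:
(((4 - 1*11) - 1*(-24)) + 37)**2 = (((4 - 11) + 24) + 37)**2 = ((-7 + 24) + 37)**2 = (17 + 37)**2 = 54**2 = 2916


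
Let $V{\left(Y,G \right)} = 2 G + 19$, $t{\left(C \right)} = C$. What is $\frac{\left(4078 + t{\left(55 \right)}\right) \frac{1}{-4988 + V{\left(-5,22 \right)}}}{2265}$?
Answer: $- \frac{4133}{11155125} \approx -0.0003705$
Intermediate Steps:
$V{\left(Y,G \right)} = 19 + 2 G$
$\frac{\left(4078 + t{\left(55 \right)}\right) \frac{1}{-4988 + V{\left(-5,22 \right)}}}{2265} = \frac{\left(4078 + 55\right) \frac{1}{-4988 + \left(19 + 2 \cdot 22\right)}}{2265} = \frac{4133}{-4988 + \left(19 + 44\right)} \frac{1}{2265} = \frac{4133}{-4988 + 63} \cdot \frac{1}{2265} = \frac{4133}{-4925} \cdot \frac{1}{2265} = 4133 \left(- \frac{1}{4925}\right) \frac{1}{2265} = \left(- \frac{4133}{4925}\right) \frac{1}{2265} = - \frac{4133}{11155125}$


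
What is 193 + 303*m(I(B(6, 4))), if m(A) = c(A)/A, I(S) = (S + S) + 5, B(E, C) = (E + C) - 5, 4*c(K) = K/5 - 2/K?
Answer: 62243/300 ≈ 207.48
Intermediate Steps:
c(K) = -1/(2*K) + K/20 (c(K) = (K/5 - 2/K)/4 = (-2/K + K/5)/4 = -1/(2*K) + K/20)
B(E, C) = -5 + C + E (B(E, C) = (C + E) - 5 = -5 + C + E)
I(S) = 5 + 2*S (I(S) = 2*S + 5 = 5 + 2*S)
m(A) = (-10 + A**2)/(20*A**2) (m(A) = ((-10 + A**2)/(20*A))/A = (-10 + A**2)/(20*A**2))
193 + 303*m(I(B(6, 4))) = 193 + 303*((-10 + (5 + 2*(-5 + 4 + 6))**2)/(20*(5 + 2*(-5 + 4 + 6))**2)) = 193 + 303*((-10 + (5 + 2*5)**2)/(20*(5 + 2*5)**2)) = 193 + 303*((-10 + (5 + 10)**2)/(20*(5 + 10)**2)) = 193 + 303*((1/20)*(-10 + 15**2)/15**2) = 193 + 303*((1/20)*(1/225)*(-10 + 225)) = 193 + 303*((1/20)*(1/225)*215) = 193 + 303*(43/900) = 193 + 4343/300 = 62243/300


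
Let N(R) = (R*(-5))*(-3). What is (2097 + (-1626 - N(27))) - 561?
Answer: -495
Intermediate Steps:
N(R) = 15*R (N(R) = -5*R*(-3) = 15*R)
(2097 + (-1626 - N(27))) - 561 = (2097 + (-1626 - 15*27)) - 561 = (2097 + (-1626 - 1*405)) - 561 = (2097 + (-1626 - 405)) - 561 = (2097 - 2031) - 561 = 66 - 561 = -495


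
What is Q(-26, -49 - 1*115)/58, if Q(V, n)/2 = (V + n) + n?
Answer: -354/29 ≈ -12.207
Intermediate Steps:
Q(V, n) = 2*V + 4*n (Q(V, n) = 2*((V + n) + n) = 2*(V + 2*n) = 2*V + 4*n)
Q(-26, -49 - 1*115)/58 = (2*(-26) + 4*(-49 - 1*115))/58 = (-52 + 4*(-49 - 115))*(1/58) = (-52 + 4*(-164))*(1/58) = (-52 - 656)*(1/58) = -708*1/58 = -354/29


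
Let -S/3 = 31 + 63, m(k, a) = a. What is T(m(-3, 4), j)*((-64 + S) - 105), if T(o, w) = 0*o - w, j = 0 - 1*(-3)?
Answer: 1353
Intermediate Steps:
j = 3 (j = 0 + 3 = 3)
S = -282 (S = -3*(31 + 63) = -3*94 = -282)
T(o, w) = -w (T(o, w) = 0 - w = -w)
T(m(-3, 4), j)*((-64 + S) - 105) = (-1*3)*((-64 - 282) - 105) = -3*(-346 - 105) = -3*(-451) = 1353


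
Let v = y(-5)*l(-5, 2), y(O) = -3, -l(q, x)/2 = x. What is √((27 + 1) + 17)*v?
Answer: 36*√5 ≈ 80.498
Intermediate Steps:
l(q, x) = -2*x
v = 12 (v = -(-6)*2 = -3*(-4) = 12)
√((27 + 1) + 17)*v = √((27 + 1) + 17)*12 = √(28 + 17)*12 = √45*12 = (3*√5)*12 = 36*√5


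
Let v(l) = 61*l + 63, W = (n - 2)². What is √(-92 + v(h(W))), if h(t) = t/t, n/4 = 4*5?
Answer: 4*√2 ≈ 5.6569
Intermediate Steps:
n = 80 (n = 4*(4*5) = 4*20 = 80)
W = 6084 (W = (80 - 2)² = 78² = 6084)
h(t) = 1
v(l) = 63 + 61*l
√(-92 + v(h(W))) = √(-92 + (63 + 61*1)) = √(-92 + (63 + 61)) = √(-92 + 124) = √32 = 4*√2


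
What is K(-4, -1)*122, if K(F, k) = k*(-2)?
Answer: 244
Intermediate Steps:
K(F, k) = -2*k
K(-4, -1)*122 = -2*(-1)*122 = 2*122 = 244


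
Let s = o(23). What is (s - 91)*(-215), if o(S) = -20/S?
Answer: 454295/23 ≈ 19752.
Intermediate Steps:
s = -20/23 ≈ -0.86957
(s - 91)*(-215) = (-20/23 - 91)*(-215) = -2113/23*(-215) = 454295/23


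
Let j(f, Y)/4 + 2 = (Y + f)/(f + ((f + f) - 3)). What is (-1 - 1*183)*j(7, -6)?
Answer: 12880/9 ≈ 1431.1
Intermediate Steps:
j(f, Y) = -8 + 4*(Y + f)/(-3 + 3*f) (j(f, Y) = -8 + 4*((Y + f)/(f + ((f + f) - 3))) = -8 + 4*((Y + f)/(f + (2*f - 3))) = -8 + 4*((Y + f)/(f + (-3 + 2*f))) = -8 + 4*((Y + f)/(-3 + 3*f)) = -8 + 4*(Y + f)/(-3 + 3*f))
(-1 - 1*183)*j(7, -6) = (-1 - 1*183)*(4*(6 - 6 - 5*7)/(3*(-1 + 7))) = (-1 - 183)*((4/3)*(6 - 6 - 35)/6) = -736*(-35)/(3*6) = -184*(-70/9) = 12880/9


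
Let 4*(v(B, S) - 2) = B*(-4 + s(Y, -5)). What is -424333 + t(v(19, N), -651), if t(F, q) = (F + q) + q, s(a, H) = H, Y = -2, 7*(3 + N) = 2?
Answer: -1702703/4 ≈ -4.2568e+5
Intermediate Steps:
N = -19/7 (N = -3 + (⅐)*2 = -3 + 2/7 = -19/7 ≈ -2.7143)
v(B, S) = 2 - 9*B/4 (v(B, S) = 2 + (B*(-4 - 5))/4 = 2 + (B*(-9))/4 = 2 + (-9*B)/4 = 2 - 9*B/4)
t(F, q) = F + 2*q
-424333 + t(v(19, N), -651) = -424333 + ((2 - 9/4*19) + 2*(-651)) = -424333 + ((2 - 171/4) - 1302) = -424333 + (-163/4 - 1302) = -424333 - 5371/4 = -1702703/4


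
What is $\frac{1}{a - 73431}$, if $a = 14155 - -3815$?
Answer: $- \frac{1}{55461} \approx -1.8031 \cdot 10^{-5}$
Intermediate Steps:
$a = 17970$ ($a = 14155 + 3815 = 17970$)
$\frac{1}{a - 73431} = \frac{1}{17970 - 73431} = \frac{1}{-55461} = - \frac{1}{55461}$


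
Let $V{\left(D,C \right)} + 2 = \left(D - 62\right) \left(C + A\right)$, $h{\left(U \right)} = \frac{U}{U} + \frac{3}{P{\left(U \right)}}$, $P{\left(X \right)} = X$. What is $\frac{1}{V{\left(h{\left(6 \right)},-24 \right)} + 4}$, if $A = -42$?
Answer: $\frac{1}{3995} \approx 0.00025031$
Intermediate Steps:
$h{\left(U \right)} = 1 + \frac{3}{U}$ ($h{\left(U \right)} = \frac{U}{U} + \frac{3}{U} = 1 + \frac{3}{U}$)
$V{\left(D,C \right)} = -2 + \left(-62 + D\right) \left(-42 + C\right)$ ($V{\left(D,C \right)} = -2 + \left(D - 62\right) \left(C - 42\right) = -2 + \left(-62 + D\right) \left(-42 + C\right)$)
$\frac{1}{V{\left(h{\left(6 \right)},-24 \right)} + 4} = \frac{1}{\left(2602 - -1488 - 42 \frac{3 + 6}{6} - 24 \frac{3 + 6}{6}\right) + 4} = \frac{1}{\left(2602 + 1488 - 42 \cdot \frac{1}{6} \cdot 9 - 24 \cdot \frac{1}{6} \cdot 9\right) + 4} = \frac{1}{\left(2602 + 1488 - 63 - 36\right) + 4} = \frac{1}{3991 + 4} = \frac{1}{3995}$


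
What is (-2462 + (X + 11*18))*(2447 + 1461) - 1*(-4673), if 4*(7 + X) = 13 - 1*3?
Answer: -8860625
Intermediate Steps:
X = -9/2 (X = -7 + (13 - 1*3)/4 = -7 + (13 - 3)/4 = -7 + (¼)*10 = -7 + 5/2 = -9/2 ≈ -4.5000)
(-2462 + (X + 11*18))*(2447 + 1461) - 1*(-4673) = (-2462 + (-9/2 + 11*18))*(2447 + 1461) - 1*(-4673) = (-2462 + (-9/2 + 198))*3908 + 4673 = (-2462 + 387/2)*3908 + 4673 = -4537/2*3908 + 4673 = -8865298 + 4673 = -8860625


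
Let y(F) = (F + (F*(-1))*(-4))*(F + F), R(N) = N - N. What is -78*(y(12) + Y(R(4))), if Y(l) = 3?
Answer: -112554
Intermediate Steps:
R(N) = 0
y(F) = 10*F² (y(F) = (F - F*(-4))*(2*F) = (F + 4*F)*(2*F) = (5*F)*(2*F) = 10*F²)
-78*(y(12) + Y(R(4))) = -78*(10*12² + 3) = -78*(10*144 + 3) = -78*(1440 + 3) = -78*1443 = -112554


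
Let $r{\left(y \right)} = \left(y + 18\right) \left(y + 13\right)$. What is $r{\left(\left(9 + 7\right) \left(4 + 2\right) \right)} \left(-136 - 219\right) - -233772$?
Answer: $-4177458$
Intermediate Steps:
$r{\left(y \right)} = \left(13 + y\right) \left(18 + y\right)$ ($r{\left(y \right)} = \left(18 + y\right) \left(13 + y\right) = \left(13 + y\right) \left(18 + y\right)$)
$r{\left(\left(9 + 7\right) \left(4 + 2\right) \right)} \left(-136 - 219\right) - -233772 = \left(234 + \left(\left(9 + 7\right) \left(4 + 2\right)\right)^{2} + 31 \left(9 + 7\right) \left(4 + 2\right)\right) \left(-136 - 219\right) - -233772 = \left(234 + \left(16 \cdot 6\right)^{2} + 31 \cdot 16 \cdot 6\right) \left(-355\right) + 233772 = \left(234 + 96^{2} + 31 \cdot 96\right) \left(-355\right) + 233772 = \left(234 + 9216 + 2976\right) \left(-355\right) + 233772 = 12426 \left(-355\right) + 233772 = -4411230 + 233772 = -4177458$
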